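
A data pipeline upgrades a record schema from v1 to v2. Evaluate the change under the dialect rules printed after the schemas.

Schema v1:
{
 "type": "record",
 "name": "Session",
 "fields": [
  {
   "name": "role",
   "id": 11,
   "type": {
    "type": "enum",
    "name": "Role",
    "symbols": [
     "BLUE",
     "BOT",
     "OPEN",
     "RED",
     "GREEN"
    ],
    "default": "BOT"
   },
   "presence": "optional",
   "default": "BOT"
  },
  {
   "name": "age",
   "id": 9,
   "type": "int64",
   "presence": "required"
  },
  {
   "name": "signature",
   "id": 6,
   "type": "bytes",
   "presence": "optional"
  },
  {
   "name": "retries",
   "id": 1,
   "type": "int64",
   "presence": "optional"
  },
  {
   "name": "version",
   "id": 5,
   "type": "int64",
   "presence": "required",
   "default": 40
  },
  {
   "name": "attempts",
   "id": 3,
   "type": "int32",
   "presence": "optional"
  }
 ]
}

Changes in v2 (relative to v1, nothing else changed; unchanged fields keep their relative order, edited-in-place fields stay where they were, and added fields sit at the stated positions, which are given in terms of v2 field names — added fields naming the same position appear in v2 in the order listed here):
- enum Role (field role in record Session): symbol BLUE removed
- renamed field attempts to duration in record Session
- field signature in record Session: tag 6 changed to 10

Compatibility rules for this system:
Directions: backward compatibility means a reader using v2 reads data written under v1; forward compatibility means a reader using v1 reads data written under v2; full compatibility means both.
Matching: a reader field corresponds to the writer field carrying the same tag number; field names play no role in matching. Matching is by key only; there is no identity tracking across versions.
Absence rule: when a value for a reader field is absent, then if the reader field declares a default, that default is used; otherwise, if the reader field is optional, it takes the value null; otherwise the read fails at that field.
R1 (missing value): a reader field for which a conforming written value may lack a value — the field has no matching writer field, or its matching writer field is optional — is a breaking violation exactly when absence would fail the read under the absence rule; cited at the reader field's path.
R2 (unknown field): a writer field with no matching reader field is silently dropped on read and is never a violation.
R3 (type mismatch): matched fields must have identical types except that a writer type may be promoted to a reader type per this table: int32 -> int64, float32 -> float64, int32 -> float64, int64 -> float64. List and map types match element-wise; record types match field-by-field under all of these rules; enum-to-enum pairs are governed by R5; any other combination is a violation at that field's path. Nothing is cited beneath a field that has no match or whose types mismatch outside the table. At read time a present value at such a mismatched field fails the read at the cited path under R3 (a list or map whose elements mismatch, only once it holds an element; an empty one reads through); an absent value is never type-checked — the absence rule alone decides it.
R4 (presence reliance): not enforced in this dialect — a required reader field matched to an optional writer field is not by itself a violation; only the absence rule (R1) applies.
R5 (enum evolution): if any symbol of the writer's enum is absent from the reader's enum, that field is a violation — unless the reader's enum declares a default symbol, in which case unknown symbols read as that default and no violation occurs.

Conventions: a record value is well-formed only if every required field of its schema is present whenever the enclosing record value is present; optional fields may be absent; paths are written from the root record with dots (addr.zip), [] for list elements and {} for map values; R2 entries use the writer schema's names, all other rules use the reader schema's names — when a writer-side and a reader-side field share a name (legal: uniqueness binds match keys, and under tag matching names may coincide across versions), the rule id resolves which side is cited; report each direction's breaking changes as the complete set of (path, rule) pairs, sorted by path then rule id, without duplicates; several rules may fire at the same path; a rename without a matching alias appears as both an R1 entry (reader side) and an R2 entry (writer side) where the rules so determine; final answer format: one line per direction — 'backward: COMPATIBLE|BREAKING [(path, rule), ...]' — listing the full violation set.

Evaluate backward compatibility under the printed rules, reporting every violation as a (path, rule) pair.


the writer's type comes first in each Session pair
backward on Session — v2 reading data written by v1:
  Role -> Role, writer optional: role aligns to role
  int64 -> int64, writer required: age aligns to age
  signature: no writer-side match
  int64 -> int64, writer optional: retries aligns to retries
  int64 -> int64, writer required: version aligns to version
  int32 -> int32, writer optional: duration aligns to attempts
  writer signature: unknown to reader
  nothing fires on Session: backward is COMPATIBLE
checking off the Session differences that do not matter here:
  enum Role (field role in record Session): symbol BLUE removed -> fires no rule on Session, leaving the asked answer as it is
  renamed field attempts to duration in record Session -> fires no rule on Session, leaving the asked answer as it is
  field signature in record Session: tag 6 changed to 10 -> fires no rule on Session, leaving the asked answer as it is

backward: COMPATIBLE []


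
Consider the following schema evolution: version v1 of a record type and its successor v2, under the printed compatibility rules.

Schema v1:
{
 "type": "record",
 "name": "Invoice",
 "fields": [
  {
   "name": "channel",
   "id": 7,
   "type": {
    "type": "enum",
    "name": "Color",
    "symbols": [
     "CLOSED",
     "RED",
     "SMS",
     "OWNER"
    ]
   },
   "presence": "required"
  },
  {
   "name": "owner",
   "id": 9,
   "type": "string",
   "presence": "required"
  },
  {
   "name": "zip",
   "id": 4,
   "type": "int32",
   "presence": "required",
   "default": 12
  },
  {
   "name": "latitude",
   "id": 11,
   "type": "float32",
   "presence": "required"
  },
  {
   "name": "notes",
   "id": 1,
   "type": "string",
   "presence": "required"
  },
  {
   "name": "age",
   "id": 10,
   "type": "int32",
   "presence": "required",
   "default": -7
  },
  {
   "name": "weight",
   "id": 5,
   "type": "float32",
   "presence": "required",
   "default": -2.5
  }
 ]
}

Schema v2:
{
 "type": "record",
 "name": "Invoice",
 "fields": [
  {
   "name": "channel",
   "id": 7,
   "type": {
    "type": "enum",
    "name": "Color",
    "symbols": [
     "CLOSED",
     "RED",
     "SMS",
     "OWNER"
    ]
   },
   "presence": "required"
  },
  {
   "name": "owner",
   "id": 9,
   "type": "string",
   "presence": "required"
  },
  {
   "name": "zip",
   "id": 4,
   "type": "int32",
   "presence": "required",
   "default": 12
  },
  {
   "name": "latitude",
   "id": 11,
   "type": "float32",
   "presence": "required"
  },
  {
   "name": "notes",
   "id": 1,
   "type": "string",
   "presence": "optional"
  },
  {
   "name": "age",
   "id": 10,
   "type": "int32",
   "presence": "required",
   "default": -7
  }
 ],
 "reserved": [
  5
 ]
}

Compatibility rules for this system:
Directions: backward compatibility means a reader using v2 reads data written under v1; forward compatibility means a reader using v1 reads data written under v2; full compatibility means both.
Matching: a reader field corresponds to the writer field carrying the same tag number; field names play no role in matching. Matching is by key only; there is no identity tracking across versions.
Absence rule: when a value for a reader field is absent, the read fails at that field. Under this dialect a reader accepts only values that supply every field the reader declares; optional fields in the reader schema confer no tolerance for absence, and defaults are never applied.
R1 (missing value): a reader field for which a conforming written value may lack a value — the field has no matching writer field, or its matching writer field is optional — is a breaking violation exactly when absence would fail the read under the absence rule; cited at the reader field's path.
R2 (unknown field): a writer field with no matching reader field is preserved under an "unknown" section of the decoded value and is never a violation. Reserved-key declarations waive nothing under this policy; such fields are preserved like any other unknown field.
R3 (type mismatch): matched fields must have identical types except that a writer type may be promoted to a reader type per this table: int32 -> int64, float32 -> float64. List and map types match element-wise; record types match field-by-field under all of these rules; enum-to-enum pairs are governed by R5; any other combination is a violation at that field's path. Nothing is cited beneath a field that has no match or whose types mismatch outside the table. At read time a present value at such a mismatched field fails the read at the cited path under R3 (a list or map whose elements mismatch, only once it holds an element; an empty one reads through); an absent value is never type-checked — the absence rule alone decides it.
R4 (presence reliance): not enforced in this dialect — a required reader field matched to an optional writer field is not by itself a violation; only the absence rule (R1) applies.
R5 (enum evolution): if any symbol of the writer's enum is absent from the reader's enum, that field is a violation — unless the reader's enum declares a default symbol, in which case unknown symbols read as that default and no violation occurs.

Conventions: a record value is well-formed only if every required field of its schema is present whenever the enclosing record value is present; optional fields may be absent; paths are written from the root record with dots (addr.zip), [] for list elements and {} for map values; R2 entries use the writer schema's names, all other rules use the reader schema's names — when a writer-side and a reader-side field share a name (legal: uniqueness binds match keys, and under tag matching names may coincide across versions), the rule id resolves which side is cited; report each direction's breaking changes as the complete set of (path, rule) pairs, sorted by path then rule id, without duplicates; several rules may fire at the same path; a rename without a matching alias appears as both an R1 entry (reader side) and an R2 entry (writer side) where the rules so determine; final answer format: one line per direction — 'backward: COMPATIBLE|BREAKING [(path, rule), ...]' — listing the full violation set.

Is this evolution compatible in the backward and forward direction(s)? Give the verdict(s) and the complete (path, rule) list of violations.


backward: COMPATIBLE []; forward: BREAKING [(notes, R1), (weight, R1)]

the writer's type comes first in each Invoice pair
backward for Invoice (reader v2, writer v1):
  channel: Color -> Color, writer required; from channel
  owner: string -> string, writer required; from owner
  zip: int32 -> int32, writer required; from zip
  latitude: float32 -> float32, writer required; from latitude
  notes: string -> string, writer required; from notes
  age: int32 -> int32, writer required; from age
  writer weight: unknown to reader
  => backward: COMPATIBLE
forward for Invoice (reader v1, writer v2):
  channel: Color -> Color, writer required; from channel
  owner: string -> string, writer required; from owner
  zip: int32 -> int32, writer required; from zip
  latitude: float32 -> float32, writer required; from latitude
  notes: string -> string, writer optional; from notes
  age: int32 -> int32, writer required; from age
  no writer field matches reader weight
  breaking: (notes, R1)
  breaking: (weight, R1)
  => forward verdict for Invoice: BREAKING, 2 violation(s)


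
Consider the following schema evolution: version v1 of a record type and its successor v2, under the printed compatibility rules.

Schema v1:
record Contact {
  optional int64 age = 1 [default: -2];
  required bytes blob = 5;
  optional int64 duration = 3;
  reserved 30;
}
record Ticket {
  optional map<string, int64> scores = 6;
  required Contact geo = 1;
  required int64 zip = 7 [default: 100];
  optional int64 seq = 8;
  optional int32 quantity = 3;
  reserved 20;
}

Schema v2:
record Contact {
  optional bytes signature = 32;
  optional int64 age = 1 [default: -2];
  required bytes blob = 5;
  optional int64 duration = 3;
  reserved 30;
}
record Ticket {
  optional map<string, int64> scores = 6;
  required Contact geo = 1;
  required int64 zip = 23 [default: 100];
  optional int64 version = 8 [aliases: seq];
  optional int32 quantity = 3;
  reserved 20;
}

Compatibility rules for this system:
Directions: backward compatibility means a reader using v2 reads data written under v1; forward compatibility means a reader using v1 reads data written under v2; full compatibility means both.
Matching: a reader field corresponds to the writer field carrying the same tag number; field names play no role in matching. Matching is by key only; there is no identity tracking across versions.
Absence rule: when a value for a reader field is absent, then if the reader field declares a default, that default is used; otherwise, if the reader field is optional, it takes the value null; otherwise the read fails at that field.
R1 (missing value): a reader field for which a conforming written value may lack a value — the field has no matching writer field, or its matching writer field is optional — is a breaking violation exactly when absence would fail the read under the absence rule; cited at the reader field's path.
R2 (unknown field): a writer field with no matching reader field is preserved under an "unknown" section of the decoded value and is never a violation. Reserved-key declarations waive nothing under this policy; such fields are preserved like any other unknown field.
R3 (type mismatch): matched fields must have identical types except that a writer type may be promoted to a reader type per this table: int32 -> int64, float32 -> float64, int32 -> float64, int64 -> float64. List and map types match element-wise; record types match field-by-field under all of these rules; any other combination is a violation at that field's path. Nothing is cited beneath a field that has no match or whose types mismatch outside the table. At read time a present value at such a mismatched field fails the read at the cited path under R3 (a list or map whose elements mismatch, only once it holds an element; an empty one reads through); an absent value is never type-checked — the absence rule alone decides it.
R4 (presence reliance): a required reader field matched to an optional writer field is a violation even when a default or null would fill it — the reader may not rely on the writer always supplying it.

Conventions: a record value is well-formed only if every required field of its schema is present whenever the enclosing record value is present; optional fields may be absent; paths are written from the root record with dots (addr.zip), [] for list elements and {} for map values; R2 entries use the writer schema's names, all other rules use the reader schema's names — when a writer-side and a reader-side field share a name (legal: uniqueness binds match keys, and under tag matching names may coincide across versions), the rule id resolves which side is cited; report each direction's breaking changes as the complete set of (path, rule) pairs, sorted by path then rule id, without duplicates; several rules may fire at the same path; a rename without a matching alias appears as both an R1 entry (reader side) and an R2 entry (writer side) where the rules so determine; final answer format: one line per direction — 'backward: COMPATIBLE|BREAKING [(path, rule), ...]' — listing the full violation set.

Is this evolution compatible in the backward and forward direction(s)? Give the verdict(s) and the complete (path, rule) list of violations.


backward: COMPATIBLE []; forward: COMPATIBLE []

in Ticket below, arrows point writer -> reader
backward for Ticket (reader v2, writer v1):
  scores: map<string, int64> -> map<string, int64>, writer optional; from scores
  geo: Contact -> Contact, writer required; from geo
  no writer field matches reader zip
  version: int64 -> int64, writer optional; from seq
  quantity: int32 -> int32, writer optional; from quantity
  zip (writer side), unknown to reader
  no writer field matches reader geo.signature
  geo.age: int64 -> int64, writer optional; from geo.age
  geo.blob: bytes -> bytes, writer required; from geo.blob
  geo.duration: int64 -> int64, writer optional; from geo.duration
  => backward verdict for Ticket: COMPATIBLE, no violations
forward for Ticket (reader v1, writer v2):
  scores: map<string, int64> -> map<string, int64>, writer optional; from scores
  geo: Contact -> Contact, writer required; from geo
  no writer field matches reader zip
  seq: int64 -> int64, writer optional; from version
  quantity: int32 -> int32, writer optional; from quantity
  zip (writer side), unknown to reader
  geo.age: int64 -> int64, writer optional; from geo.age
  geo.blob: bytes -> bytes, writer required; from geo.blob
  geo.duration: int64 -> int64, writer optional; from geo.duration
  geo.signature (writer side), unknown to reader
  => forward verdict for Ticket: COMPATIBLE, no violations


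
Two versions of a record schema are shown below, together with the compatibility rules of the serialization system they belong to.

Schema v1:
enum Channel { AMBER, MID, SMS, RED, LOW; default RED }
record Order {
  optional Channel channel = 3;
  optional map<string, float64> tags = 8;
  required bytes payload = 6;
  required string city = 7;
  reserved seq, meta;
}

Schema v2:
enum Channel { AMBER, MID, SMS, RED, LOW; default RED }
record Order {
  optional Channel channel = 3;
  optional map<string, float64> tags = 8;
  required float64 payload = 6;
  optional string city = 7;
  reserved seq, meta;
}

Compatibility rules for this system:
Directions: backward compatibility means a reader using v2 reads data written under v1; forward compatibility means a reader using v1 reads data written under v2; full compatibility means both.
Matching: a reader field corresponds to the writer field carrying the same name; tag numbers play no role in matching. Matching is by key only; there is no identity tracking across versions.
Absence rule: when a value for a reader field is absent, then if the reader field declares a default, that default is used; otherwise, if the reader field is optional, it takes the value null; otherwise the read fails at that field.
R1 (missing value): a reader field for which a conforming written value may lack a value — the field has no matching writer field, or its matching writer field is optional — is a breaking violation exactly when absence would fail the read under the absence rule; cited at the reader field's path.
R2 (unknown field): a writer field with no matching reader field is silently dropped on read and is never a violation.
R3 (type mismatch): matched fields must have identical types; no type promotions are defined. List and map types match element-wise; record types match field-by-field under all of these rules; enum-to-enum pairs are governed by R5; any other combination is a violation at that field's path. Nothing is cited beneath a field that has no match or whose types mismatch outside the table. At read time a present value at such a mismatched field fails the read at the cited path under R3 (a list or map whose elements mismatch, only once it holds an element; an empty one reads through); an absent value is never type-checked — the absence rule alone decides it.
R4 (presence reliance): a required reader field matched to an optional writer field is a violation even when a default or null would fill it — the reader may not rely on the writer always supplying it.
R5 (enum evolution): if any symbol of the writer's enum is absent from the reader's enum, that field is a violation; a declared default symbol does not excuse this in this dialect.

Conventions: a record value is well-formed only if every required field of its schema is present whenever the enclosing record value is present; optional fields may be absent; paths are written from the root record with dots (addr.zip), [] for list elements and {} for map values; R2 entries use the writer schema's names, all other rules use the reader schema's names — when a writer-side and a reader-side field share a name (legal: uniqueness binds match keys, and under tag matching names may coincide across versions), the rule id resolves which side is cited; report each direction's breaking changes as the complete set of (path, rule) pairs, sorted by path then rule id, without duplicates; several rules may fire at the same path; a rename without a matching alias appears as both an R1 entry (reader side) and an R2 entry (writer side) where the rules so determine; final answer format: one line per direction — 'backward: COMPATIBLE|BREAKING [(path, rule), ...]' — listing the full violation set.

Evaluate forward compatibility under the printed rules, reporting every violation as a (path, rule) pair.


each type pair in Order: writer, then reader
checking forward for Order: reader v1 against writer v2:
  channel <- channel (Channel -> Channel, writer optional)
  tags <- tags (map<string, float64> -> map<string, float64>, writer optional)
  payload <- payload (float64 -> bytes, writer required)
  city <- city (string -> string, writer optional)
  rule R1 violated at city
  rule R4 violated at city
  rule R3 violated at payload
  => 3 violation(s): forward is BREAKING for Order

forward: BREAKING [(city, R1), (city, R4), (payload, R3)]


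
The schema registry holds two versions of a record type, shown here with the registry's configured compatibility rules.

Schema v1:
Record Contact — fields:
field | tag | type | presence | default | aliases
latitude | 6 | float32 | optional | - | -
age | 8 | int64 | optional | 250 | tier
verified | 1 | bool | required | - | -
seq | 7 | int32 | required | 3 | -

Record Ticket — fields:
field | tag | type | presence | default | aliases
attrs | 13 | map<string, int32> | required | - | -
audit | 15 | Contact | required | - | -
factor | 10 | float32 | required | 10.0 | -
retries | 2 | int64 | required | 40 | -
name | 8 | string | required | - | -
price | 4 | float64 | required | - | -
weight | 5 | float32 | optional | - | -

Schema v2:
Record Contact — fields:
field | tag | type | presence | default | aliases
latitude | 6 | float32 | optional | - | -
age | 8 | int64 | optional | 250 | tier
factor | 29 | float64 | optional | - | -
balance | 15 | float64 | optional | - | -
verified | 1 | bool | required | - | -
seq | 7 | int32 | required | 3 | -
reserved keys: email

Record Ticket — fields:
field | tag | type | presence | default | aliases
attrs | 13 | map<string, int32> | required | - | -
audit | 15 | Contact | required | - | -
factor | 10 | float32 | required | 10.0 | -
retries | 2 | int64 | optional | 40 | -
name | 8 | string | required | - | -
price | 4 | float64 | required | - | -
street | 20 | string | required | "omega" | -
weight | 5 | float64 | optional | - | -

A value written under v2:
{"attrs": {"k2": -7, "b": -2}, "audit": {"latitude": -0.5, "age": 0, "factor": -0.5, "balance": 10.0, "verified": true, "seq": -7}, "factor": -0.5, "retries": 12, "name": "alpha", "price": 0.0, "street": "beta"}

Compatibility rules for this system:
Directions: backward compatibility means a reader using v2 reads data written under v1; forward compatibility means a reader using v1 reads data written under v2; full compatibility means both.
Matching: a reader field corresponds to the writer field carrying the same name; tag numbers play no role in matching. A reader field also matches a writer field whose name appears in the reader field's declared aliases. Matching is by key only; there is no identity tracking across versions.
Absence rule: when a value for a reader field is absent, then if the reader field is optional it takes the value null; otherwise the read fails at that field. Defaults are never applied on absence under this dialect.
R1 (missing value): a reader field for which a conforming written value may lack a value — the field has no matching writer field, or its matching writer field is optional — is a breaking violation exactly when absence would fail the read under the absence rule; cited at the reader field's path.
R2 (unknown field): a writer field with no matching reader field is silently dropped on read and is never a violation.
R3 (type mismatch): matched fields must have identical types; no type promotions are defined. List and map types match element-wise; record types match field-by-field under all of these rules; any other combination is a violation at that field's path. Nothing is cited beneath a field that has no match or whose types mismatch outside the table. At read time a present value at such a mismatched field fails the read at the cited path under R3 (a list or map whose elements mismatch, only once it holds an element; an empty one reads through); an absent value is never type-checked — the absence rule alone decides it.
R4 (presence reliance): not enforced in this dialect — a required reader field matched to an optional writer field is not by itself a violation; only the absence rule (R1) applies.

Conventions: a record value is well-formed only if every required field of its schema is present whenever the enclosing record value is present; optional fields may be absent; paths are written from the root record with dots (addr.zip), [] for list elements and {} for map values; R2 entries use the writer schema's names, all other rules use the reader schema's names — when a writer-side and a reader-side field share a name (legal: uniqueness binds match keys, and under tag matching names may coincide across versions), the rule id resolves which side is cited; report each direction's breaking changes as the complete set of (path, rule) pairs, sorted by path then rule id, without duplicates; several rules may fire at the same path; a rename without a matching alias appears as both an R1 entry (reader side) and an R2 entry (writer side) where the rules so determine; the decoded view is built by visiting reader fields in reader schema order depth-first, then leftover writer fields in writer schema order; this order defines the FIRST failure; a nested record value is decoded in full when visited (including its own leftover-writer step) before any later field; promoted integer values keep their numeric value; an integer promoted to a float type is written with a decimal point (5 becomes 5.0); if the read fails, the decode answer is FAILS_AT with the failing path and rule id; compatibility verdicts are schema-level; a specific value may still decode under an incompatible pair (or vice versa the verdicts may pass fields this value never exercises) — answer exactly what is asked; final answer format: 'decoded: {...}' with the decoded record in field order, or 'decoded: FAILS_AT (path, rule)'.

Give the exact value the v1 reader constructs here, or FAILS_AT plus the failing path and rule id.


each type pair in Ticket: writer, then reader
decoding the Ticket value with the v1 reader:
  attrs := {"k2": -7, "b": -2}
  audit.latitude := -0.5
  audit.age := 0
  audit.verified := true
  audit.seq := -7
  writer audit.factor: unmatched, discarded
  writer audit.balance: unmatched, discarded
  factor := -0.5
  retries := 12
  name := "alpha"
  price := 0.0
  weight := null (not supplied -> null)
  writer street: unmatched, discarded
  => decoded: {"attrs": {"k2": -7, "b": -2}, "audit": {"latitude": -0.5, "age": 0, "verified": true, "seq": -7}, "factor": -0.5, "retries": 12, "name": "alpha", "price": 0.0, "weight": null}
the rest of the Ticket diff is inert for this question:
  added field street to record Ticket: required string, tag 20, default "omega" (in v2 it sits immediately before weight) -> changes Ticket's schema-level verdicts only — the decode of this value is the same
  added field balance to record Contact: optional float64, tag 15 (in v2 it sits immediately before verified) -> fires no rule on Ticket under this dialect and leaves the result unchanged
  field weight in record Ticket: type float32 changed to float64 -> changes Ticket's schema-level verdicts only — the decode of this value is the same
  added field factor to record Contact: optional float64, tag 29 (in v2 it sits immediately before verified) -> fires no rule on Ticket under this dialect and leaves the result unchanged
  field retries in record Ticket: required changed to optional -> changes Ticket's schema-level verdicts only — the decode of this value is the same

decoded: {"attrs": {"k2": -7, "b": -2}, "audit": {"latitude": -0.5, "age": 0, "verified": true, "seq": -7}, "factor": -0.5, "retries": 12, "name": "alpha", "price": 0.0, "weight": null}


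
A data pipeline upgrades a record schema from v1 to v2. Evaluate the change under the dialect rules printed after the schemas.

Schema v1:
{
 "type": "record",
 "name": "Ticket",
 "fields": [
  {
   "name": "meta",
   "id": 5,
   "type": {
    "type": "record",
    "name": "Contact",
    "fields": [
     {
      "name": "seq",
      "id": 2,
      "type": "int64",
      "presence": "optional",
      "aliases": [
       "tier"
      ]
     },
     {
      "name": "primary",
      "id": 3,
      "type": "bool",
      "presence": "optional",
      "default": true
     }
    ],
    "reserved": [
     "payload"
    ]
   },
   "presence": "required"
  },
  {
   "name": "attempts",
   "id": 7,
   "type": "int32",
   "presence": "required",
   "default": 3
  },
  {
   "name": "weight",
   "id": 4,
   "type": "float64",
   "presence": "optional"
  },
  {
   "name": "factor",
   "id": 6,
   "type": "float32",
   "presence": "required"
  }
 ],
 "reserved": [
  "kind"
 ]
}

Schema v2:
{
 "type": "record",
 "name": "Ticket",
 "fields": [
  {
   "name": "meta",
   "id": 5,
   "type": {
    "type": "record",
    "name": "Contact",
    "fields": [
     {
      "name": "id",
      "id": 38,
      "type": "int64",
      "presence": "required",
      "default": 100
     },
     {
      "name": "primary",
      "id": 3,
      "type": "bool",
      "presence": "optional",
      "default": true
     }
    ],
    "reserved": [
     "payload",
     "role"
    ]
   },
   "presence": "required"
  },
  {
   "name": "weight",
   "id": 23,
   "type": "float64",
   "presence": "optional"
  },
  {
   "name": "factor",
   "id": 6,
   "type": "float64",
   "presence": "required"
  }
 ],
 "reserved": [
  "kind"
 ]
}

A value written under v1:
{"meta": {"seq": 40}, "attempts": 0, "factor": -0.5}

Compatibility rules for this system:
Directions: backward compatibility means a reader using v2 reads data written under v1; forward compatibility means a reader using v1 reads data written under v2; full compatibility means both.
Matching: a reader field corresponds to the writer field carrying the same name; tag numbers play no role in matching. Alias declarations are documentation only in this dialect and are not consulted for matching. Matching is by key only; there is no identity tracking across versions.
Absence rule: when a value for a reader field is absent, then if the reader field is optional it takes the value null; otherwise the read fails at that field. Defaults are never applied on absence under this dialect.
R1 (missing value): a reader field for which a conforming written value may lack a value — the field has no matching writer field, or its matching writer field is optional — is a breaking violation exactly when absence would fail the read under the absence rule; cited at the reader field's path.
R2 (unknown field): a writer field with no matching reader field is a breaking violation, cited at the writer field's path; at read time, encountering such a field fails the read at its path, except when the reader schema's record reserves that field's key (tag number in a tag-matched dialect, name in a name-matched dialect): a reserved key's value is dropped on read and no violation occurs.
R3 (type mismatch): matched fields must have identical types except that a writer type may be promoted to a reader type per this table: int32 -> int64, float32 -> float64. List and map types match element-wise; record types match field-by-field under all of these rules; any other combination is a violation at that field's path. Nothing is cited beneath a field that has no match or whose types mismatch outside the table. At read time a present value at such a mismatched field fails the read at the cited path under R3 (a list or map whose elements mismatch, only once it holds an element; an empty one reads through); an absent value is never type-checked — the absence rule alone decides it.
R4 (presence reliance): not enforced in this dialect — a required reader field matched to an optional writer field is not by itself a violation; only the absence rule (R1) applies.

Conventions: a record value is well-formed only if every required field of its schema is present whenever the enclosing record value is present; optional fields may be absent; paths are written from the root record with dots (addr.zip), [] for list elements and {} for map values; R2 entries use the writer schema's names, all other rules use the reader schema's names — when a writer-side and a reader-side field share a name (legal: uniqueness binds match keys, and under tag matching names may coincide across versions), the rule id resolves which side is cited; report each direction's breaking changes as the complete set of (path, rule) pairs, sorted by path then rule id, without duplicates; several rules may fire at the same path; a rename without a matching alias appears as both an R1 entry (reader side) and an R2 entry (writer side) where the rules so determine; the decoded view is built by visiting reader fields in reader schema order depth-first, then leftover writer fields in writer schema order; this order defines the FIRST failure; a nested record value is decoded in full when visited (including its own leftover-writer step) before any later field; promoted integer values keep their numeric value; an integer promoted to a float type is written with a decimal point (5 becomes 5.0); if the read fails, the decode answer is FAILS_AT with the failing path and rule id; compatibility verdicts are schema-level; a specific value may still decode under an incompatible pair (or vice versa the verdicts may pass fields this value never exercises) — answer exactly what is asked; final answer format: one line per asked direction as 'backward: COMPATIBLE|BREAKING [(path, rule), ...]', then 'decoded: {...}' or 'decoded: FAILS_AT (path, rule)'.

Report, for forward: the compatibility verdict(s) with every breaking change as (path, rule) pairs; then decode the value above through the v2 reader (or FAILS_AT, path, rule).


forward: BREAKING [(attempts, R1), (factor, R3), (meta.id, R2)]; decoded: FAILS_AT (meta.id, R1)

arrows below run writer -> reader for Ticket
checking forward for Ticket: reader v1 against writer v2:
  meta: paired with writer meta (Contact -> Contact; writer required)
  no writer field matches reader attempts
  weight: paired with writer weight (float64 -> float64; writer optional)
  factor: paired with writer factor (float64 -> float32; writer required)
  no writer field matches reader meta.seq
  meta.primary: paired with writer meta.primary (bool -> bool; writer optional)
  writer meta.id: unknown to reader
  breaking: (attempts, R1)
  breaking: (factor, R3)
  breaking: (meta.id, R2)
  => forward verdict for Ticket: BREAKING, 3 violation(s)
decode (reader v2):
  read fails at meta.id under R1 (no fill)
  => FAILS_AT (meta.id, R1)
checking off the Ticket differences that do not matter here:
  removed field seq from record Contact -> affects backward compatibility only, which is not asked
  field weight in record Ticket: tag 4 changed to 23 -> no rule fires on it in Ticket's dialect; the asked verdict holds


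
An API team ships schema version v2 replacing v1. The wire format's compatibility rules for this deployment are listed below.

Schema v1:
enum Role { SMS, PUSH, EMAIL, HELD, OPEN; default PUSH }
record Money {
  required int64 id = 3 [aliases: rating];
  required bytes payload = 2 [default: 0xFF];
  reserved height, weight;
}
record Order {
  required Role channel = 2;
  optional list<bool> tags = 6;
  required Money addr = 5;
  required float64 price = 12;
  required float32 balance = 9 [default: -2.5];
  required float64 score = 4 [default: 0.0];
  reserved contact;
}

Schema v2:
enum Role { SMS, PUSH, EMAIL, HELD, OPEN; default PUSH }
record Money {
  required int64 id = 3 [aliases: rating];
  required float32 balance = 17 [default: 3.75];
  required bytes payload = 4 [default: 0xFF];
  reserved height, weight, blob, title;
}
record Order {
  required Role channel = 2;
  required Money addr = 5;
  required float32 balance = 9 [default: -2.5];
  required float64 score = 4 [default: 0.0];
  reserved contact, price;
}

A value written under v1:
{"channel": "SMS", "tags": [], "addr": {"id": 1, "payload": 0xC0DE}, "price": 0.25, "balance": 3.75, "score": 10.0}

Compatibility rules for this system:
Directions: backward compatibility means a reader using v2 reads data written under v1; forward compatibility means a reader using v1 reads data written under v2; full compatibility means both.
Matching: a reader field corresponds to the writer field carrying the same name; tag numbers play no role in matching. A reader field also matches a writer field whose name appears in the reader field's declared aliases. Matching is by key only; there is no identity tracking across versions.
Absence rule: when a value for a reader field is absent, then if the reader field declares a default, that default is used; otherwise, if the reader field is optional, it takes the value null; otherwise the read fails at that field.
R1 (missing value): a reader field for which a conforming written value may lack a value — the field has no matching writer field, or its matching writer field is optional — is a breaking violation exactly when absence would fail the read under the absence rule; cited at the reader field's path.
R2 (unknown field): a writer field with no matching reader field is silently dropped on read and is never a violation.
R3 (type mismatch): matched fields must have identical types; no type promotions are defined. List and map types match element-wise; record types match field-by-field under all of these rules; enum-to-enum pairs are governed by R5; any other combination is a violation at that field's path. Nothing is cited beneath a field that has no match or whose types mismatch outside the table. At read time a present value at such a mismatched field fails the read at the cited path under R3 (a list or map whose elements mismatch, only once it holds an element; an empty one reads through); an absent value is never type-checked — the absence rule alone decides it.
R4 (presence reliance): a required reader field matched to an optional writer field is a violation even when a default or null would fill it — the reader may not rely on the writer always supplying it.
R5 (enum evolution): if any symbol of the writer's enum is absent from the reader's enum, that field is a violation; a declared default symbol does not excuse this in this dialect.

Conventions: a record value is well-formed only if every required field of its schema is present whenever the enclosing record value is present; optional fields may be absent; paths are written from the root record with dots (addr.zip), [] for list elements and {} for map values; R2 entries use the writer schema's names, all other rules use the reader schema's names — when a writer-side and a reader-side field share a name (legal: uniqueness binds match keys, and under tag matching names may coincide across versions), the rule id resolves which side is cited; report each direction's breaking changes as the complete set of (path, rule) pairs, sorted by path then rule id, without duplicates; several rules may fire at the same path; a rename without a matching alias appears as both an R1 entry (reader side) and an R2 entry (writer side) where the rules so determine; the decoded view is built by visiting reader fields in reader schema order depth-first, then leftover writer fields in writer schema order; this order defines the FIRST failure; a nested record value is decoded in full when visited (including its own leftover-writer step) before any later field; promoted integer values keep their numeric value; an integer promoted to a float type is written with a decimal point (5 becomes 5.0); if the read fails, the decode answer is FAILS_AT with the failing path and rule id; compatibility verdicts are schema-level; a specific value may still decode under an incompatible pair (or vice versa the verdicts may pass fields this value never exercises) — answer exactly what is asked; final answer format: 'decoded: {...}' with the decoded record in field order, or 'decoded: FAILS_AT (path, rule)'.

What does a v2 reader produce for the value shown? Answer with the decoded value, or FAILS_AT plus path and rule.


the writer's type comes first in each Order pair
decoding the Order value with the v2 reader:
  channel := "SMS"
  addr.id := 1
  addr.balance := 3.75 (no value, default fills)
  addr.payload := 0xC0DE
  balance := 3.75
  score := 10.0
  writer tags: unmatched, discarded
  writer price: unmatched, discarded
  => decoded: {"channel": "SMS", "addr": {"id": 1, "balance": 3.75, "payload": 0xC0DE}, "balance": 3.75, "score": 10.0}
checking off the Order differences that do not matter here:
  field payload in record Money: tag 2 changed to 4 -> no rule fires on it and the decoded Order view is identical with or without it

decoded: {"channel": "SMS", "addr": {"id": 1, "balance": 3.75, "payload": 0xC0DE}, "balance": 3.75, "score": 10.0}
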